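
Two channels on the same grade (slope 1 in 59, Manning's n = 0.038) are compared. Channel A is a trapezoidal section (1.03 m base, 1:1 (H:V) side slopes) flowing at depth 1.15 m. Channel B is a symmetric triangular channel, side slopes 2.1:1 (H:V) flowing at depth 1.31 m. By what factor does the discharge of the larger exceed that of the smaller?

Channel A: With bottom width b = 1.03 m and side slope z = 1: A = (b + zy)y = (1.03 + 1×1.15)×1.15 = 2.507 m²; P = b + 2y√(1+z²) = 1.03 + 2×1.15×1.414 = 4.283 m. Hydraulic radius R = A/P = 2.507/4.283 = 0.5854 m. Q_A = (1/0.038)·2.507·0.5854^(2/3)·√0.01695 = 6.01 m³/s.
Channel B: For a triangular section with side slope z = 2.1: A = zy² = 2.1×1.31² = 3.604 m²; P = 2y√(1+z²) = 2×1.31×2.326 = 6.094 m. Hydraulic radius R = A/P = 3.604/6.094 = 0.5914 m. Q_B = (1/0.038)·3.604·0.5914^(2/3)·√0.01695 = 8.699 m³/s.
The larger discharge is 8.699 m³/s and the smaller is 6.01 m³/s; the ratio is 1.45.

1.45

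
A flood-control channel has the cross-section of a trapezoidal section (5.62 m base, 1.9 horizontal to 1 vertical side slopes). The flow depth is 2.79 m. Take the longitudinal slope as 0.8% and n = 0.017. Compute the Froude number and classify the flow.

With bottom width b = 5.62 m and side slope z = 1.9: A = (b + zy)y = (5.62 + 1.9×2.79)×2.79 = 30.47 m²; P = b + 2y√(1+z²) = 5.62 + 2×2.79×2.147 = 17.6 m.
Hydraulic radius R = A/P = 30.47/17.6 = 1.731 m.
V = (1/n) R^(2/3) √S = (1/0.017) × 1.731^(2/3) × √0.008 = 7.586 m/s. Hydraulic depth D_h = A/T = 30.47/16.22 = 1.878 m.
Froude number Fr = V/√(g·D_h) = 7.586/√(9.81×1.878) = 1.77, which is greater than 1, so the flow is supercritical.

supercritical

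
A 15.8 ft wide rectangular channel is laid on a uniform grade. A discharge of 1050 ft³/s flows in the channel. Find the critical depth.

For a rectangular channel, critical depth y_c = (q²/g)^(1/3) where q = Q/b = 1050/15.8 = 66.46 ft²/s.
So y_c = (66.46²/32.2)^(1/3) = 5.16 ft.

y_c = 5.16 ft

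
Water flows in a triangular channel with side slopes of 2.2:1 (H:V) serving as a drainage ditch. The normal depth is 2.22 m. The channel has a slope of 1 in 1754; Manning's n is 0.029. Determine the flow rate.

Q = 8.99 m³/s

For a triangular section with side slope z = 2.2: A = zy² = 2.2×2.22² = 10.84 m²; P = 2y√(1+z²) = 2×2.22×2.417 = 10.73 m.
Hydraulic radius R = A/P = 10.84/10.73 = 1.011 m.
Manning's equation: Q = (1/n) A R^(2/3) S^(1/2) = (1/0.029) × 10.84 × 1.011^(2/3) × 0.0005701^(1/2) = 8.99 m³/s.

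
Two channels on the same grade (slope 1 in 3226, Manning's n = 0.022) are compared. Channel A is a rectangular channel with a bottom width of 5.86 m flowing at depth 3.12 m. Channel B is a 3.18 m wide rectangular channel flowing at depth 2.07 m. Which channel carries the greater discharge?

Channel A: Flow area A = b·y = 5.86 × 3.12 = 18.28 m². Wetted perimeter P = b + 2y = 5.86 + 2×3.12 = 12.1 m. Hydraulic radius R = A/P = 18.28/12.1 = 1.511 m. Q_A = (1/0.022)·18.28·1.511^(2/3)·√0.00031 = 19.27 m³/s.
Channel B: Flow area A = b·y = 3.18 × 2.07 = 6.583 m². Wetted perimeter P = b + 2y = 3.18 + 2×2.07 = 7.32 m. Hydraulic radius R = A/P = 6.583/7.32 = 0.8993 m. Q_B = (1/0.022)·6.583·0.8993^(2/3)·√0.00031 = 4.908 m³/s.
Q_A = 19.27 m³/s vs Q_B = 4.908 m³/s, so channel A carries more.

channel A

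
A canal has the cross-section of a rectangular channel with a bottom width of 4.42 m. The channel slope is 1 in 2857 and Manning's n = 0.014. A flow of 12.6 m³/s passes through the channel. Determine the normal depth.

y_n = 2.05 m

Manning's equation rearranged: A R^(2/3) = nQ / (1·√S) = 0.014 × 12.6 / (√0.00035) = 9.429.
At y = 2.42 m: A R^(2/3) = 11.78 — high.
At y = 1.41 m: A R^(2/3) = 5.64 — low.
At y = 2.05 m: A R^(2/3) = 9.441 — close enough.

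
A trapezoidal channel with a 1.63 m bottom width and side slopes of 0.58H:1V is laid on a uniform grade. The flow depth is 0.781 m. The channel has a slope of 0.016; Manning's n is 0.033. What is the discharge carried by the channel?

With bottom width b = 1.63 m and side slope z = 0.58: A = (b + zy)y = (1.63 + 0.58×0.781)×0.781 = 1.627 m²; P = b + 2y√(1+z²) = 1.63 + 2×0.781×1.156 = 3.436 m.
Hydraulic radius R = A/P = 1.627/3.436 = 0.4735 m.
Manning's equation: Q = (1/n) A R^(2/3) S^(1/2) = (1/0.033) × 1.627 × 0.4735^(2/3) × 0.016^(1/2) = 3.79 m³/s.

Q = 3.79 m³/s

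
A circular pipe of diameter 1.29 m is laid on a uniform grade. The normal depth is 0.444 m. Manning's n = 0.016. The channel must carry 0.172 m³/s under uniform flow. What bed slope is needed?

For a circular section of diameter D = 1.29 m at depth y = 0.444 m, the central angle is θ = 2 arccos(1 − 2y/D) = 2.508 rad. Then A = (D²/8)(θ − sin θ) = 0.3985 m² and P = Dθ/2 = 1.618 m.
Hydraulic radius R = A/P = 0.3985/1.618 = 0.2463 m.
From Manning's equation, S = [nQ / (1 A R^(2/3))]² = [0.016 × 0.172 / (1 × 0.3985 × 0.2463^(2/3))]² = 0.000309.

S = 0.000309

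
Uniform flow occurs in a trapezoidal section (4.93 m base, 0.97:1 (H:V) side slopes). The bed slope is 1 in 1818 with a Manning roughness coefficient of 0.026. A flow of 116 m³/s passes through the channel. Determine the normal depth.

y_n = 5.89 m

Manning's equation rearranged: A R^(2/3) = nQ / (1·√S) = 0.026 × 116 / (√0.0005501) = 128.6.
At y = 6.4 m: A R^(2/3) = 152.6 — too large.
At y = 4.43 m: A R^(2/3) = 72.59 — too small.
At y = 5.89 m: A R^(2/3) = 128.6 — ≈ 128.6.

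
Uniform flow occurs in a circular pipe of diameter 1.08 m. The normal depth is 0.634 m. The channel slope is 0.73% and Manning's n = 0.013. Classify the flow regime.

For a circular section of diameter D = 1.08 m at depth y = 0.634 m, the central angle is θ = 2 arccos(1 − 2y/D) = 3.492 rad. Then A = (D²/8)(θ − sin θ) = 0.559 m² and P = Dθ/2 = 1.885 m.
Hydraulic radius R = A/P = 0.559/1.885 = 0.2965 m.
V = (1/n) R^(2/3) √S = (1/0.013) × 0.2965^(2/3) × √0.0073 = 2.922 m/s. Hydraulic depth D_h = A/T = 0.559/1.064 = 0.5257 m.
Froude number Fr = V/√(g·D_h) = 2.922/√(9.81×0.5257) = 1.29, which is greater than 1, so the flow is supercritical.

supercritical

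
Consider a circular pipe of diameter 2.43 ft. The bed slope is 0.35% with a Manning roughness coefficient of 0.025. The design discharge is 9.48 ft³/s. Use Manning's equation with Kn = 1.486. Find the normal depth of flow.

y_n = 1.66 ft

Manning's equation rearranged: A R^(2/3) = nQ / (1.486·√S) = 0.025 × 9.48 / (1.486 × √0.0035) = 2.696.
At y = 1.88 ft: A R^(2/3) = 3.141 — too large.
At y = 1.66 ft: A R^(2/3) = 2.696 — matches.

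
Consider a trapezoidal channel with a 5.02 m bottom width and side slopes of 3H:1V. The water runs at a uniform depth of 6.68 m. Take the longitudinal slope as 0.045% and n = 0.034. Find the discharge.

Q = 243 m³/s

With bottom width b = 5.02 m and side slope z = 3: A = (b + zy)y = (5.02 + 3×6.68)×6.68 = 167.4 m²; P = b + 2y√(1+z²) = 5.02 + 2×6.68×3.162 = 47.27 m.
Hydraulic radius R = A/P = 167.4/47.27 = 3.542 m.
Manning's equation: Q = (1/n) A R^(2/3) S^(1/2) = (1/0.034) × 167.4 × 3.542^(2/3) × 0.00045^(1/2) = 243 m³/s.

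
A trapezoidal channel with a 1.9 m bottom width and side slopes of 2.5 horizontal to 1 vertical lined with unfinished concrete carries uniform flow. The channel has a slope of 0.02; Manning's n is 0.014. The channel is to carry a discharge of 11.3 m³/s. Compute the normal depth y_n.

y_n = 0.604 m

Manning's equation rearranged: A R^(2/3) = nQ / (1·√S) = 0.014 × 11.3 / (√0.02) = 1.119.
At y = 0.54 m: A R^(2/3) = 0.8964 — too small.
At y = 0.659 m: A R^(2/3) = 1.33 — too large.
At y = 0.604 m: A R^(2/3) = 1.118 — ≈ 1.119.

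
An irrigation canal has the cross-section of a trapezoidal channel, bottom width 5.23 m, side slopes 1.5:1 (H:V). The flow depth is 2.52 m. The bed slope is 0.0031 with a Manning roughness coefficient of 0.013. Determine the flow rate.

Q = 132 m³/s

With bottom width b = 5.23 m and side slope z = 1.5: A = (b + zy)y = (5.23 + 1.5×2.52)×2.52 = 22.71 m²; P = b + 2y√(1+z²) = 5.23 + 2×2.52×1.803 = 14.32 m.
Hydraulic radius R = A/P = 22.71/14.32 = 1.586 m.
Manning's equation: Q = (1/n) A R^(2/3) S^(1/2) = (1/0.013) × 22.71 × 1.586^(2/3) × 0.0031^(1/2) = 132 m³/s.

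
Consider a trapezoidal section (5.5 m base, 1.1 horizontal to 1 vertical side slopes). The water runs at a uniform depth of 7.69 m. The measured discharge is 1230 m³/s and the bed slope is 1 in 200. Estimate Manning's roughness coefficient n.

n = 0.015

With bottom width b = 5.5 m and side slope z = 1.1: A = (b + zy)y = (5.5 + 1.1×7.69)×7.69 = 107.3 m²; P = b + 2y√(1+z²) = 5.5 + 2×7.69×1.487 = 28.36 m.
Hydraulic radius R = A/P = 107.3/28.36 = 3.785 m.
Rearranging Manning's equation: n = (1/Q) A R^(2/3) S^(1/2) = (1/1230) × 107.3 × 3.785^(2/3) × √0.005 = 0.015.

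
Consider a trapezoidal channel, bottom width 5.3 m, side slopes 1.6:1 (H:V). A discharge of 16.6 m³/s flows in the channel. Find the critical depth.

y_c = 0.908 m

At critical depth, Q² T / (g A³) = 1, i.e. A³/T = Q²/g = 16.6²/9.81 = 28.09.
Trying y = 1.07 m: A³/T = 48.41 — over.
Trying y = 0.908 m: A³/T = 28.09 — ≈ 28.09.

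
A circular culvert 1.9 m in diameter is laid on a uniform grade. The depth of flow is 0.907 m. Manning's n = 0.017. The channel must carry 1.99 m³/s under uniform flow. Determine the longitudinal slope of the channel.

For a circular section of diameter D = 1.9 m at depth y = 0.907 m, the central angle is θ = 2 arccos(1 − 2y/D) = 3.051 rad. Then A = (D²/8)(θ − sin θ) = 1.336 m² and P = Dθ/2 = 2.898 m.
Hydraulic radius R = A/P = 1.336/2.898 = 0.4609 m.
From Manning's equation, S = [nQ / (1 A R^(2/3))]² = [0.017 × 1.99 / (1 × 1.336 × 0.4609^(2/3))]² = 0.0018.

S = 0.0018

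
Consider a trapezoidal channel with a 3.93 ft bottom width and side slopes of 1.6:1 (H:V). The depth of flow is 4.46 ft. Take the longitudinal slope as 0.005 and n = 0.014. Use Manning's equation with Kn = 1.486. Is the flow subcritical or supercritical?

supercritical

With bottom width b = 3.93 ft and side slope z = 1.6: A = (b + zy)y = (3.93 + 1.6×4.46)×4.46 = 49.35 ft²; P = b + 2y√(1+z²) = 3.93 + 2×4.46×1.887 = 20.76 ft.
Hydraulic radius R = A/P = 49.35/20.76 = 2.377 ft.
V = (1.486/n) R^(2/3) √S = (1.486/0.014) × 2.377^(2/3) × √0.005 = 13.37 ft/s. Hydraulic depth D_h = A/T = 49.35/18.2 = 2.711 ft.
Froude number Fr = V/√(g·D_h) = 13.37/√(32.2×2.711) = 1.43, which is greater than 1, so the flow is supercritical.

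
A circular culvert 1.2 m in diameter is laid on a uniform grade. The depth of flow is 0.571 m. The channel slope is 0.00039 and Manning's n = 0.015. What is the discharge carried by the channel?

Q = 0.306 m³/s

For a circular section of diameter D = 1.2 m at depth y = 0.571 m, the central angle is θ = 2 arccos(1 − 2y/D) = 3.045 rad. Then A = (D²/8)(θ − sin θ) = 0.5307 m² and P = Dθ/2 = 1.827 m.
Hydraulic radius R = A/P = 0.5307/1.827 = 0.2905 m.
Manning's equation: Q = (1/n) A R^(2/3) S^(1/2) = (1/0.015) × 0.5307 × 0.2905^(2/3) × 0.00039^(1/2) = 0.306 m³/s.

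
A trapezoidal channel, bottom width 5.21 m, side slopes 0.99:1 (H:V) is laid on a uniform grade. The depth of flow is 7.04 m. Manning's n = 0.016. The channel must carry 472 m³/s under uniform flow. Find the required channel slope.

With bottom width b = 5.21 m and side slope z = 0.99: A = (b + zy)y = (5.21 + 0.99×7.04)×7.04 = 85.74 m²; P = b + 2y√(1+z²) = 5.21 + 2×7.04×1.407 = 25.02 m.
Hydraulic radius R = A/P = 85.74/25.02 = 3.427 m.
From Manning's equation, S = [nQ / (1 A R^(2/3))]² = [0.016 × 472 / (1 × 85.74 × 3.427^(2/3))]² = 0.0015.

S = 0.0015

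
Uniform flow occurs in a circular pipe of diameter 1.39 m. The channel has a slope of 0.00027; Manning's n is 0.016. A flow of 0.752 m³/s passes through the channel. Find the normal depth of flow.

Manning's equation rearranged: A R^(2/3) = nQ / (1·√S) = 0.016 × 0.752 / (√0.00027) = 0.7322.
Try y = 0.804 m: A R^(2/3) = 0.4761 — short.
Try y = 1.29 m: A R^(2/3) = 0.8062 — over.
Try y = 1.11 m: A R^(2/3) = 0.7318 — close enough.

y_n = 1.11 m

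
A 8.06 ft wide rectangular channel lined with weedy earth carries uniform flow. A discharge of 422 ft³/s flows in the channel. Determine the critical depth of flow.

y_c = 4.4 ft

For a rectangular channel, critical depth y_c = (q²/g)^(1/3) where q = Q/b = 422/8.06 = 52.36 ft²/s.
So y_c = (52.36²/32.2)^(1/3) = 4.4 ft.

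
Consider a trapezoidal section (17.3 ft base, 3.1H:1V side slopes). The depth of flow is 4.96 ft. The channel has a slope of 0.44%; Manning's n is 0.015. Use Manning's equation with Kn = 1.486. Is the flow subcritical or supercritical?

With bottom width b = 17.3 ft and side slope z = 3.1: A = (b + zy)y = (17.3 + 3.1×4.96)×4.96 = 162.1 ft²; P = b + 2y√(1+z²) = 17.3 + 2×4.96×3.257 = 49.61 ft.
Hydraulic radius R = A/P = 162.1/49.61 = 3.267 ft.
V = (1.486/n) R^(2/3) √S = (1.486/0.015) × 3.267^(2/3) × √0.0044 = 14.47 ft/s. Hydraulic depth D_h = A/T = 162.1/48.05 = 3.373 ft.
Froude number Fr = V/√(g·D_h) = 14.47/√(32.2×3.373) = 1.39, which is greater than 1, so the flow is supercritical.

supercritical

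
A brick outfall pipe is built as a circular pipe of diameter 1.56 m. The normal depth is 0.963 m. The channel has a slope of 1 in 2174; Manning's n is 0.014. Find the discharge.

Q = 1.1 m³/s

For a circular section of diameter D = 1.56 m at depth y = 0.963 m, the central angle is θ = 2 arccos(1 − 2y/D) = 3.615 rad. Then A = (D²/8)(θ − sin θ) = 1.239 m² and P = Dθ/2 = 2.82 m.
Hydraulic radius R = A/P = 1.239/2.82 = 0.4392 m.
Manning's equation: Q = (1/n) A R^(2/3) S^(1/2) = (1/0.014) × 1.239 × 0.4392^(2/3) × 0.00046^(1/2) = 1.1 m³/s.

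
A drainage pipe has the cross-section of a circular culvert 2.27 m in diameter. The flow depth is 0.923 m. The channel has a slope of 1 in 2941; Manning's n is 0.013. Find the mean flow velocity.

For a circular section of diameter D = 2.27 m at depth y = 0.923 m, the central angle is θ = 2 arccos(1 − 2y/D) = 2.766 rad. Then A = (D²/8)(θ − sin θ) = 1.545 m² and P = Dθ/2 = 3.139 m.
Hydraulic radius R = A/P = 1.545/3.139 = 0.4922 m.
From Manning's equation, V = (1/n) R^(2/3) S^(1/2) = (1/0.013) × 0.4922^(2/3) × 0.00034^(1/2) = 0.884 m/s.

V = 0.884 m/s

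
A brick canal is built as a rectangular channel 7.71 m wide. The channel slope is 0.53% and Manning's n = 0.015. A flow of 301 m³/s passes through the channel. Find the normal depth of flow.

Manning's equation rearranged: A R^(2/3) = nQ / (1·√S) = 0.015 × 301 / (√0.0053) = 62.02.
At y = 5.38 m: A R^(2/3) = 71.13 — too large.
At y = 4.35 m: A R^(2/3) = 54.01 — too small.
At y = 4.84 m: A R^(2/3) = 62.08 — ≈ 62.02.

y_n = 4.84 m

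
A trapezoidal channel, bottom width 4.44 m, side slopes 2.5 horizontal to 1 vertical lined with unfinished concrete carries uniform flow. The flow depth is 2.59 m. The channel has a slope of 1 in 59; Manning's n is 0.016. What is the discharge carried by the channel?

Q = 306 m³/s

With bottom width b = 4.44 m and side slope z = 2.5: A = (b + zy)y = (4.44 + 2.5×2.59)×2.59 = 28.27 m²; P = b + 2y√(1+z²) = 4.44 + 2×2.59×2.693 = 18.39 m.
Hydraulic radius R = A/P = 28.27/18.39 = 1.537 m.
Manning's equation: Q = (1/n) A R^(2/3) S^(1/2) = (1/0.016) × 28.27 × 1.537^(2/3) × 0.01695^(1/2) = 306 m³/s.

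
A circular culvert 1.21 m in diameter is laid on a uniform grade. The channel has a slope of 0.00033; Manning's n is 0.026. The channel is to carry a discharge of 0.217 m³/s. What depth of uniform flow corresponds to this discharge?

Manning's equation rearranged: A R^(2/3) = nQ / (1·√S) = 0.026 × 0.217 / (√0.00033) = 0.3106.
Try y = 0.585 m: A R^(2/3) = 0.2446 — short.
Try y = 0.74 m: A R^(2/3) = 0.3584 — over.
Try y = 0.675 m: A R^(2/3) = 0.3105 — matches.

y_n = 0.675 m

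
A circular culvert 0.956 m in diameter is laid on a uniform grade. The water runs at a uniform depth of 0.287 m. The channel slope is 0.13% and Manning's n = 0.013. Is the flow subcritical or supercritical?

subcritical

For a circular section of diameter D = 0.956 m at depth y = 0.287 m, the central angle is θ = 2 arccos(1 − 2y/D) = 2.319 rad. Then A = (D²/8)(θ − sin θ) = 0.1813 m² and P = Dθ/2 = 1.109 m.
Hydraulic radius R = A/P = 0.1813/1.109 = 0.1635 m.
V = (1/n) R^(2/3) √S = (1/0.013) × 0.1635^(2/3) × √0.0013 = 0.8293 m/s. Hydraulic depth D_h = A/T = 0.1813/0.8764 = 0.2069 m.
Froude number Fr = V/√(g·D_h) = 0.8293/√(9.81×0.2069) = 0.582, which is less than 1, so the flow is subcritical.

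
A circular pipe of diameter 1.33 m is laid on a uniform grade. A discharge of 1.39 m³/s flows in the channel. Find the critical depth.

y_c = 0.623 m

At critical depth, Q² T / (g A³) = 1, i.e. A³/T = Q²/g = 1.39²/9.81 = 0.197.
Trying y = 0.544 m: A³/T = 0.1168 — short.
Trying y = 0.623 m: A³/T = 0.1964 — close enough.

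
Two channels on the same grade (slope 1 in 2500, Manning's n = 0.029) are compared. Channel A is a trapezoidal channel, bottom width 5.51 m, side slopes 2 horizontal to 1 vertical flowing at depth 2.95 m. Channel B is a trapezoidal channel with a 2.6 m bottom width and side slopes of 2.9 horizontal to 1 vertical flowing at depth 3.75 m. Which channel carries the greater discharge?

channel B

Channel A: With bottom width b = 5.51 m and side slope z = 2: A = (b + zy)y = (5.51 + 2×2.95)×2.95 = 33.66 m²; P = b + 2y√(1+z²) = 5.51 + 2×2.95×2.236 = 18.7 m. Hydraulic radius R = A/P = 33.66/18.7 = 1.8 m. Q_A = (1/0.029)·33.66·1.8^(2/3)·√0.0004 = 34.35 m³/s.
Channel B: With bottom width b = 2.6 m and side slope z = 2.9: A = (b + zy)y = (2.6 + 2.9×3.75)×3.75 = 50.53 m²; P = b + 2y√(1+z²) = 2.6 + 2×3.75×3.068 = 25.61 m. Hydraulic radius R = A/P = 50.53/25.61 = 1.973 m. Q_B = (1/0.029)·50.53·1.973^(2/3)·√0.0004 = 54.83 m³/s.
Q_A = 34.35 m³/s vs Q_B = 54.83 m³/s, so channel B carries more.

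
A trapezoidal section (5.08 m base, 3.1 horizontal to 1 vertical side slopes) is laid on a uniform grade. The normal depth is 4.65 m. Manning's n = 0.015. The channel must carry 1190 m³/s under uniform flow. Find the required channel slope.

With bottom width b = 5.08 m and side slope z = 3.1: A = (b + zy)y = (5.08 + 3.1×4.65)×4.65 = 90.65 m²; P = b + 2y√(1+z²) = 5.08 + 2×4.65×3.257 = 35.37 m.
Hydraulic radius R = A/P = 90.65/35.37 = 2.563 m.
From Manning's equation, S = [nQ / (1 A R^(2/3))]² = [0.015 × 1190 / (1 × 90.65 × 2.563^(2/3))]² = 0.0111.

S = 0.0111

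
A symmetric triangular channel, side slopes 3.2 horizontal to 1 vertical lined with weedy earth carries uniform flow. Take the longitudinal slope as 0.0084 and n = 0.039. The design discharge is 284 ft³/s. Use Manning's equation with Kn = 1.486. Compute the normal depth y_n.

Manning's equation rearranged: A R^(2/3) = nQ / (1.486·√S) = 0.039 × 284 / (1.486 × √0.0084) = 81.33.
Try y = 4.72 ft: A R^(2/3) = 122.5 — over.
Try y = 3.51 ft: A R^(2/3) = 55.61 — short.
Try y = 4.05 ft: A R^(2/3) = 81.44 — close enough.

y_n = 4.05 ft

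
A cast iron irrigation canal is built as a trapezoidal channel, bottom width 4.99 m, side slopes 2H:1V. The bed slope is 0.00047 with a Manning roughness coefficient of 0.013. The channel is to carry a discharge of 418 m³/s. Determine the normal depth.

Manning's equation rearranged: A R^(2/3) = nQ / (1·√S) = 0.013 × 418 / (√0.00047) = 250.7.
Trying y = 5.69 m: A R^(2/3) = 196.3 — low.
Trying y = 7.9 m: A R^(2/3) = 418.9 — high.
Trying y = 6.33 m: A R^(2/3) = 250.4 — matches.

y_n = 6.33 m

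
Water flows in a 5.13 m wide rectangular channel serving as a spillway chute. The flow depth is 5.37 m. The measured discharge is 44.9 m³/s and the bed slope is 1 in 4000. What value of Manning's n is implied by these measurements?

n = 0.014

Flow area A = b·y = 5.13 × 5.37 = 27.55 m². Wetted perimeter P = b + 2y = 5.13 + 2×5.37 = 15.87 m.
Hydraulic radius R = A/P = 27.55/15.87 = 1.736 m.
Rearranging Manning's equation: n = (1/Q) A R^(2/3) S^(1/2) = (1/44.9) × 27.55 × 1.736^(2/3) × √0.00025 = 0.014.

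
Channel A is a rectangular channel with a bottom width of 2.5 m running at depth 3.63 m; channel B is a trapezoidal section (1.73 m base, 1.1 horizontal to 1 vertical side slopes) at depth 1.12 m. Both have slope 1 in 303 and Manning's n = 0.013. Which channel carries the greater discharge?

channel A

Channel A: Flow area A = b·y = 2.5 × 3.63 = 9.075 m². Wetted perimeter P = b + 2y = 2.5 + 2×3.63 = 9.76 m. Hydraulic radius R = A/P = 9.075/9.76 = 0.9298 m. Q_A = (1/0.013)·9.075·0.9298^(2/3)·√0.0033 = 38.2 m³/s.
Channel B: With bottom width b = 1.73 m and side slope z = 1.1: A = (b + zy)y = (1.73 + 1.1×1.12)×1.12 = 3.317 m²; P = b + 2y√(1+z²) = 1.73 + 2×1.12×1.487 = 5.06 m. Hydraulic radius R = A/P = 3.317/5.06 = 0.6556 m. Q_B = (1/0.013)·3.317·0.6556^(2/3)·√0.0033 = 11.06 m³/s.
Q_A = 38.2 m³/s vs Q_B = 11.06 m³/s, so channel A carries more.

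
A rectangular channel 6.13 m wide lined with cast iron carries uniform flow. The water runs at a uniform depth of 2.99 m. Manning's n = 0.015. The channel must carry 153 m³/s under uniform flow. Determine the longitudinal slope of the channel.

S = 0.00902

Flow area A = b·y = 6.13 × 2.99 = 18.33 m². Wetted perimeter P = b + 2y = 6.13 + 2×2.99 = 12.11 m.
Hydraulic radius R = A/P = 18.33/12.11 = 1.514 m.
From Manning's equation, S = [nQ / (1 A R^(2/3))]² = [0.015 × 153 / (1 × 18.33 × 1.514^(2/3))]² = 0.00902.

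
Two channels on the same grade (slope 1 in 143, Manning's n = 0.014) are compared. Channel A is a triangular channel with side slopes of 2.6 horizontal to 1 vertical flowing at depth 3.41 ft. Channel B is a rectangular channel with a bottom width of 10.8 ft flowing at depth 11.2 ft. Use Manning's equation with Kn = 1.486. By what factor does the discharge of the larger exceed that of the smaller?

Channel A: For a triangular section with side slope z = 2.6: A = zy² = 2.6×3.41² = 30.23 ft²; P = 2y√(1+z²) = 2×3.41×2.786 = 19 ft. Hydraulic radius R = A/P = 30.23/19 = 1.591 ft. Q_A = (1.486/0.014)·30.23·1.591^(2/3)·√0.006993 = 365.8 ft³/s.
Channel B: Flow area A = b·y = 10.8 × 11.2 = 121 ft². Wetted perimeter P = b + 2y = 10.8 + 2×11.2 = 33.2 ft. Hydraulic radius R = A/P = 121/33.2 = 3.643 ft. Q_B = (1.486/0.014)·121·3.643^(2/3)·√0.006993 = 2542 ft³/s.
The larger discharge is 2542 ft³/s and the smaller is 365.8 ft³/s; the ratio is 6.95.

6.95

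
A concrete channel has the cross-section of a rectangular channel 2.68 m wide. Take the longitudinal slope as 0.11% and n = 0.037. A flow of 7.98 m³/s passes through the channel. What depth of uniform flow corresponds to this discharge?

y_n = 3.41 m

Manning's equation rearranged: A R^(2/3) = nQ / (1·√S) = 0.037 × 7.98 / (√0.0011) = 8.902.
Trying y = 2.43 m: A R^(2/3) = 5.906 — too small.
Trying y = 3.74 m: A R^(2/3) = 9.933 — too large.
Trying y = 3.41 m: A R^(2/3) = 8.906 — matches.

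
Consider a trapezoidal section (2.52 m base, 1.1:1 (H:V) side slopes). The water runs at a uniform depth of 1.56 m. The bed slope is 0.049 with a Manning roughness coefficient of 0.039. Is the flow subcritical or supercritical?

With bottom width b = 2.52 m and side slope z = 1.1: A = (b + zy)y = (2.52 + 1.1×1.56)×1.56 = 6.608 m²; P = b + 2y√(1+z²) = 2.52 + 2×1.56×1.487 = 7.158 m.
Hydraulic radius R = A/P = 6.608/7.158 = 0.9232 m.
V = (1/n) R^(2/3) √S = (1/0.039) × 0.9232^(2/3) × √0.049 = 5.381 m/s. Hydraulic depth D_h = A/T = 6.608/5.952 = 1.11 m.
Froude number Fr = V/√(g·D_h) = 5.381/√(9.81×1.11) = 1.63, which is greater than 1, so the flow is supercritical.

supercritical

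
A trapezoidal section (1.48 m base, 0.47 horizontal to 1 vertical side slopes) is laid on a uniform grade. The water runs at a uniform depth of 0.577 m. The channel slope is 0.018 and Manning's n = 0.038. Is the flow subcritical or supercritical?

subcritical

With bottom width b = 1.48 m and side slope z = 0.47: A = (b + zy)y = (1.48 + 0.47×0.577)×0.577 = 1.01 m²; P = b + 2y√(1+z²) = 1.48 + 2×0.577×1.105 = 2.755 m.
Hydraulic radius R = A/P = 1.01/2.755 = 0.3668 m.
V = (1/n) R^(2/3) √S = (1/0.038) × 0.3668^(2/3) × √0.018 = 1.809 m/s. Hydraulic depth D_h = A/T = 1.01/2.022 = 0.4996 m.
Froude number Fr = V/√(g·D_h) = 1.809/√(9.81×0.4996) = 0.817, which is less than 1, so the flow is subcritical.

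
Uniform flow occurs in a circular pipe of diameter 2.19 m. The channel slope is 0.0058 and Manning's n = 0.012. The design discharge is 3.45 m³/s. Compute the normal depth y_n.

y_n = 0.691 m

Manning's equation rearranged: A R^(2/3) = nQ / (1·√S) = 0.012 × 3.45 / (√0.0058) = 0.5436.
At y = 0.515 m: A R^(2/3) = 0.3057 — low.
At y = 0.875 m: A R^(2/3) = 0.8478 — high.
At y = 0.691 m: A R^(2/3) = 0.5441 — matches.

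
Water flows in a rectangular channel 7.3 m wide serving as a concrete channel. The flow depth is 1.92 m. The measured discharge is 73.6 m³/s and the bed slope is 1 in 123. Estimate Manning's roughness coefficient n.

Flow area A = b·y = 7.3 × 1.92 = 14.02 m². Wetted perimeter P = b + 2y = 7.3 + 2×1.92 = 11.14 m.
Hydraulic radius R = A/P = 14.02/11.14 = 1.258 m.
Rearranging Manning's equation: n = (1/Q) A R^(2/3) S^(1/2) = (1/73.6) × 14.02 × 1.258^(2/3) × √0.00813 = 0.02.

n = 0.02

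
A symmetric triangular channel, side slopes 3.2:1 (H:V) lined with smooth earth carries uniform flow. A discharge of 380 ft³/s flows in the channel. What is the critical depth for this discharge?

y_c = 3.88 ft

At critical depth, Q² T / (g A³) = 1, i.e. A³/T = Q²/g = 380²/32.2 = 4484.
At y = 4.93 ft: A³/T = 14910 — over.
At y = 3.88 ft: A³/T = 4502 — matches.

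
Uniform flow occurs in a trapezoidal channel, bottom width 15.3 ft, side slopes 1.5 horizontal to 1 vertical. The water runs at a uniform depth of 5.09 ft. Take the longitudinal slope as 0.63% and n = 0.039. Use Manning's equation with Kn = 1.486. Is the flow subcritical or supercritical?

With bottom width b = 15.3 ft and side slope z = 1.5: A = (b + zy)y = (15.3 + 1.5×5.09)×5.09 = 116.7 ft²; P = b + 2y√(1+z²) = 15.3 + 2×5.09×1.803 = 33.65 ft.
Hydraulic radius R = A/P = 116.7/33.65 = 3.469 ft.
V = (1.486/n) R^(2/3) √S = (1.486/0.039) × 3.469^(2/3) × √0.0063 = 6.93 ft/s. Hydraulic depth D_h = A/T = 116.7/30.57 = 3.819 ft.
Froude number Fr = V/√(g·D_h) = 6.93/√(32.2×3.819) = 0.625, which is less than 1, so the flow is subcritical.

subcritical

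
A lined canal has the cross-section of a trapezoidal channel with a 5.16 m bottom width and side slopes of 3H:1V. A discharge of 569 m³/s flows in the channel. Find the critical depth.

y_c = 5.14 m

At critical depth, Q² T / (g A³) = 1, i.e. A³/T = Q²/g = 569²/9.81 = 33000.
At y = 3.61 m: A³/T = 7171 — low.
At y = 5.75 m: A³/T = 53950 — high.
At y = 5.14 m: A³/T = 32880 — matches.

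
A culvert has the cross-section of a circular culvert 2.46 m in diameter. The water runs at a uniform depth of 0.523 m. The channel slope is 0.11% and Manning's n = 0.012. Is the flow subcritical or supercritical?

subcritical

For a circular section of diameter D = 2.46 m at depth y = 0.523 m, the central angle is θ = 2 arccos(1 − 2y/D) = 1.917 rad. Then A = (D²/8)(θ − sin θ) = 0.7384 m² and P = Dθ/2 = 2.358 m.
Hydraulic radius R = A/P = 0.7384/2.358 = 0.3132 m.
V = (1/n) R^(2/3) √S = (1/0.012) × 0.3132^(2/3) × √0.0011 = 1.275 m/s. Hydraulic depth D_h = A/T = 0.7384/2.013 = 0.3668 m.
Froude number Fr = V/√(g·D_h) = 1.275/√(9.81×0.3668) = 0.672, which is less than 1, so the flow is subcritical.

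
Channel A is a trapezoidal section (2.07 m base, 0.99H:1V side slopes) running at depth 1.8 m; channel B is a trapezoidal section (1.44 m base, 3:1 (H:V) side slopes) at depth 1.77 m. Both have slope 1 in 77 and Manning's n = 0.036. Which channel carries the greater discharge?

channel B

Channel A: With bottom width b = 2.07 m and side slope z = 0.99: A = (b + zy)y = (2.07 + 0.99×1.8)×1.8 = 6.934 m²; P = b + 2y√(1+z²) = 2.07 + 2×1.8×1.407 = 7.136 m. Hydraulic radius R = A/P = 6.934/7.136 = 0.9717 m. Q_A = (1/0.036)·6.934·0.9717^(2/3)·√0.01299 = 21.53 m³/s.
Channel B: With bottom width b = 1.44 m and side slope z = 3: A = (b + zy)y = (1.44 + 3×1.77)×1.77 = 11.95 m²; P = b + 2y√(1+z²) = 1.44 + 2×1.77×3.162 = 12.63 m. Hydraulic radius R = A/P = 11.95/12.63 = 0.9456 m. Q_B = (1/0.036)·11.95·0.9456^(2/3)·√0.01299 = 36.44 m³/s.
Q_A = 21.53 m³/s vs Q_B = 36.44 m³/s, so channel B carries more.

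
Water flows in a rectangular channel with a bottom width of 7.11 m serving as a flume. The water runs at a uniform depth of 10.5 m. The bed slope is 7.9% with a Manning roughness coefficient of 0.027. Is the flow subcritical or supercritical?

Flow area A = b·y = 7.11 × 10.5 = 74.66 m². Wetted perimeter P = b + 2y = 7.11 + 2×10.5 = 28.11 m.
Hydraulic radius R = A/P = 74.66/28.11 = 2.656 m.
V = (1/n) R^(2/3) √S = (1/0.027) × 2.656^(2/3) × √0.079 = 19.96 m/s. Hydraulic depth D_h = A/T = 74.66/7.11 = 10.5 m.
Froude number Fr = V/√(g·D_h) = 19.96/√(9.81×10.5) = 1.97, which is greater than 1, so the flow is supercritical.

supercritical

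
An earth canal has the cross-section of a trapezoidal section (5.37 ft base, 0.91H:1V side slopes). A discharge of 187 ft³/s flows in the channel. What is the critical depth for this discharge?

y_c = 2.83 ft

At critical depth, Q² T / (g A³) = 1, i.e. A³/T = Q²/g = 187²/32.2 = 1086.
Trying y = 2.26 ft: A³/T = 498.6 — too small.
Trying y = 2.83 ft: A³/T = 1081 — matches.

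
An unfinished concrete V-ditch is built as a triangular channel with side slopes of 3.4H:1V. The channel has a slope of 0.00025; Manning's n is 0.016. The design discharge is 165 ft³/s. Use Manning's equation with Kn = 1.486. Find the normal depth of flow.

Manning's equation rearranged: A R^(2/3) = nQ / (1.486·√S) = 0.016 × 165 / (1.486 × √0.00025) = 112.4.
At y = 3.11 ft: A R^(2/3) = 42.93 — short.
At y = 4.46 ft: A R^(2/3) = 112.3 — ≈ 112.4.

y_n = 4.46 ft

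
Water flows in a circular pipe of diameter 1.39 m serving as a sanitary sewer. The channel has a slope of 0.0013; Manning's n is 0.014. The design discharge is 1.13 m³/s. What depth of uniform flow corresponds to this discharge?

y_n = 0.764 m

Manning's equation rearranged: A R^(2/3) = nQ / (1·√S) = 0.014 × 1.13 / (√0.0013) = 0.4388.
Try y = 0.685 m: A R^(2/3) = 0.3659 — short.
Try y = 0.95 m: A R^(2/3) = 0.6083 — over.
Try y = 0.764 m: A R^(2/3) = 0.4388 — ≈ 0.4388.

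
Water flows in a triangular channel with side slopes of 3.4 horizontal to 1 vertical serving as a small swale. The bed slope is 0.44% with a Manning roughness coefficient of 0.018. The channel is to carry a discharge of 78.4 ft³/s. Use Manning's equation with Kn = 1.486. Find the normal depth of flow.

Manning's equation rearranged: A R^(2/3) = nQ / (1.486·√S) = 0.018 × 78.4 / (1.486 × √0.0044) = 14.32.
At y = 2.29 ft: A R^(2/3) = 18.98 — over.
At y = 1.63 ft: A R^(2/3) = 7.667 — short.
At y = 2.06 ft: A R^(2/3) = 14.31 — ≈ 14.32.

y_n = 2.06 ft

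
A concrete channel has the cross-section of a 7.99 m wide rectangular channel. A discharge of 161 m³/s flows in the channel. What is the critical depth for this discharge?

For a rectangular channel, critical depth y_c = (q²/g)^(1/3) where q = Q/b = 161/7.99 = 20.15 m²/s.
So y_c = (20.15²/9.81)^(1/3) = 3.46 m.

y_c = 3.46 m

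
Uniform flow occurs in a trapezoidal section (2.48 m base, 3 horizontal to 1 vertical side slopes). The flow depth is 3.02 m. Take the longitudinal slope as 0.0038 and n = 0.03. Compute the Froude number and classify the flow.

With bottom width b = 2.48 m and side slope z = 3: A = (b + zy)y = (2.48 + 3×3.02)×3.02 = 34.85 m²; P = b + 2y√(1+z²) = 2.48 + 2×3.02×3.162 = 21.58 m.
Hydraulic radius R = A/P = 34.85/21.58 = 1.615 m.
V = (1/n) R^(2/3) √S = (1/0.03) × 1.615^(2/3) × √0.0038 = 2.828 m/s. Hydraulic depth D_h = A/T = 34.85/20.6 = 1.692 m.
Froude number Fr = V/√(g·D_h) = 2.828/√(9.81×1.692) = 0.694, which is less than 1, so the flow is subcritical.

subcritical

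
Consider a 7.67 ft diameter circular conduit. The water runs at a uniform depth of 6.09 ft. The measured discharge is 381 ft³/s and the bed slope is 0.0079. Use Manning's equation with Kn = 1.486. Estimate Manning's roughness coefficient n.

n = 0.024

For a circular section of diameter D = 7.67 ft at depth y = 6.09 ft, the central angle is θ = 2 arccos(1 − 2y/D) = 4.399 rad. Then A = (D²/8)(θ − sin θ) = 39.34 ft² and P = Dθ/2 = 16.87 ft.
Hydraulic radius R = A/P = 39.34/16.87 = 2.332 ft.
Rearranging Manning's equation: n = (1.486/Q) A R^(2/3) S^(1/2) = (1.486/381) × 39.34 × 2.332^(2/3) × √0.0079 = 0.024.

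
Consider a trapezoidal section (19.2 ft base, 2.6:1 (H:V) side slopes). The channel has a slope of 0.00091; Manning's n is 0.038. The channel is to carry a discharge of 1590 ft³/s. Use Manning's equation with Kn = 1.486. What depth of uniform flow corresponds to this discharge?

y_n = 9.51 ft

Manning's equation rearranged: A R^(2/3) = nQ / (1.486·√S) = 0.038 × 1590 / (1.486 × √0.00091) = 1348.
At y = 8.21 ft: A R^(2/3) = 989.6 — short.
At y = 10.4 ft: A R^(2/3) = 1629 — over.
At y = 9.51 ft: A R^(2/3) = 1347 — matches.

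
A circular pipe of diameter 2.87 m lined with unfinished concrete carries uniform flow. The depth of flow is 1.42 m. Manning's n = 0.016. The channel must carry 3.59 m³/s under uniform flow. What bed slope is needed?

For a circular section of diameter D = 2.87 m at depth y = 1.42 m, the central angle is θ = 2 arccos(1 − 2y/D) = 3.121 rad. Then A = (D²/8)(θ − sin θ) = 3.192 m² and P = Dθ/2 = 4.478 m.
Hydraulic radius R = A/P = 3.192/4.478 = 0.7127 m.
From Manning's equation, S = [nQ / (1 A R^(2/3))]² = [0.016 × 3.59 / (1 × 3.192 × 0.7127^(2/3))]² = 0.000509.

S = 0.000509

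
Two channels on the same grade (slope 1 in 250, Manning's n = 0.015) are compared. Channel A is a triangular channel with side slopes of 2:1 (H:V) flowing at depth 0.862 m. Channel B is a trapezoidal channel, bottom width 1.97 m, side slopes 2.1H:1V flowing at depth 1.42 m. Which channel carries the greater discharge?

channel B

Channel A: For a triangular section with side slope z = 2: A = zy² = 2×0.862² = 1.486 m²; P = 2y√(1+z²) = 2×0.862×2.236 = 3.855 m. Hydraulic radius R = A/P = 1.486/3.855 = 0.3855 m. Q_A = (1/0.015)·1.486·0.3855^(2/3)·√0.004 = 3.319 m³/s.
Channel B: With bottom width b = 1.97 m and side slope z = 2.1: A = (b + zy)y = (1.97 + 2.1×1.42)×1.42 = 7.032 m²; P = b + 2y√(1+z²) = 1.97 + 2×1.42×2.326 = 8.576 m. Hydraulic radius R = A/P = 7.032/8.576 = 0.82 m. Q_B = (1/0.015)·7.032·0.82^(2/3)·√0.004 = 25.97 m³/s.
Q_A = 3.319 m³/s vs Q_B = 25.97 m³/s, so channel B carries more.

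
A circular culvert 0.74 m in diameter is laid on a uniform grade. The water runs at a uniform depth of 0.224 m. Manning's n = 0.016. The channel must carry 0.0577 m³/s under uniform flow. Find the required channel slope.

S = 0.0011

For a circular section of diameter D = 0.74 m at depth y = 0.224 m, the central angle is θ = 2 arccos(1 − 2y/D) = 2.33 rad. Then A = (D²/8)(θ − sin θ) = 0.1099 m² and P = Dθ/2 = 0.8622 m.
Hydraulic radius R = A/P = 0.1099/0.8622 = 0.1274 m.
From Manning's equation, S = [nQ / (1 A R^(2/3))]² = [0.016 × 0.0577 / (1 × 0.1099 × 0.1274^(2/3))]² = 0.0011.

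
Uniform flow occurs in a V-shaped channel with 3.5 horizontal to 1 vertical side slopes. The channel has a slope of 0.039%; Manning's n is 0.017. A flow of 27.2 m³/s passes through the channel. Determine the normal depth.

Manning's equation rearranged: A R^(2/3) = nQ / (1·√S) = 0.017 × 27.2 / (√0.00039) = 23.41.
At y = 2.83 m: A R^(2/3) = 34.42 — too large.
At y = 1.81 m: A R^(2/3) = 10.45 — too small.
At y = 2.45 m: A R^(2/3) = 23.43 — ≈ 23.41.

y_n = 2.45 m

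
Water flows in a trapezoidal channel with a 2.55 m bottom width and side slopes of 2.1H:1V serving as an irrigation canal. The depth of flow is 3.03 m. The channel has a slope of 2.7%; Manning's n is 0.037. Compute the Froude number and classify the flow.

With bottom width b = 2.55 m and side slope z = 2.1: A = (b + zy)y = (2.55 + 2.1×3.03)×3.03 = 27.01 m²; P = b + 2y√(1+z²) = 2.55 + 2×3.03×2.326 = 16.65 m.
Hydraulic radius R = A/P = 27.01/16.65 = 1.622 m.
V = (1/n) R^(2/3) √S = (1/0.037) × 1.622^(2/3) × √0.027 = 6.132 m/s. Hydraulic depth D_h = A/T = 27.01/15.28 = 1.768 m.
Froude number Fr = V/√(g·D_h) = 6.132/√(9.81×1.768) = 1.47, which is greater than 1, so the flow is supercritical.

supercritical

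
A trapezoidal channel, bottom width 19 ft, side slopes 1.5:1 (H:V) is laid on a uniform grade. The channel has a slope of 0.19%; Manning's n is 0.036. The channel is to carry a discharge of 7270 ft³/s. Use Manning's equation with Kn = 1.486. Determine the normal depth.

Manning's equation rearranged: A R^(2/3) = nQ / (1.486·√S) = 0.036 × 7270 / (1.486 × √0.0019) = 4041.
Trying y = 22.1 ft: A R^(2/3) = 5933 — too large.
Trying y = 16.3 ft: A R^(2/3) = 3089 — too small.
Trying y = 18.5 ft: A R^(2/3) = 4039 — matches.

y_n = 18.5 ft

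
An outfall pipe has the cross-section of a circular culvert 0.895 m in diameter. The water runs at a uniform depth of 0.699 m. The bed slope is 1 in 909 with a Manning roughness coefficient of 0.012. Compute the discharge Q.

For a circular section of diameter D = 0.895 m at depth y = 0.699 m, the central angle is θ = 2 arccos(1 − 2y/D) = 4.335 rad. Then A = (D²/8)(θ − sin θ) = 0.5272 m² and P = Dθ/2 = 1.94 m.
Hydraulic radius R = A/P = 0.5272/1.94 = 0.2717 m.
Manning's equation: Q = (1/n) A R^(2/3) S^(1/2) = (1/0.012) × 0.5272 × 0.2717^(2/3) × 0.0011^(1/2) = 0.611 m³/s.

Q = 0.611 m³/s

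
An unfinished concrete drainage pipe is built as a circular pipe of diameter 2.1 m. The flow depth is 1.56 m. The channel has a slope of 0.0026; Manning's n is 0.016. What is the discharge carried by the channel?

For a circular section of diameter D = 2.1 m at depth y = 1.56 m, the central angle is θ = 2 arccos(1 − 2y/D) = 4.156 rad. Then A = (D²/8)(θ − sin θ) = 2.759 m² and P = Dθ/2 = 4.364 m.
Hydraulic radius R = A/P = 2.759/4.364 = 0.6323 m.
Manning's equation: Q = (1/n) A R^(2/3) S^(1/2) = (1/0.016) × 2.759 × 0.6323^(2/3) × 0.0026^(1/2) = 6.48 m³/s.

Q = 6.48 m³/s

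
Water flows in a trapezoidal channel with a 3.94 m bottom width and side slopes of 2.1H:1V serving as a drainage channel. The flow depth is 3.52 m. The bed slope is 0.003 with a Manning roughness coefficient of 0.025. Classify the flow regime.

With bottom width b = 3.94 m and side slope z = 2.1: A = (b + zy)y = (3.94 + 2.1×3.52)×3.52 = 39.89 m²; P = b + 2y√(1+z²) = 3.94 + 2×3.52×2.326 = 20.31 m.
Hydraulic radius R = A/P = 39.89/20.31 = 1.964 m.
V = (1/n) R^(2/3) √S = (1/0.025) × 1.964^(2/3) × √0.003 = 3.435 m/s. Hydraulic depth D_h = A/T = 39.89/18.72 = 2.13 m.
Froude number Fr = V/√(g·D_h) = 3.435/√(9.81×2.13) = 0.751, which is less than 1, so the flow is subcritical.

subcritical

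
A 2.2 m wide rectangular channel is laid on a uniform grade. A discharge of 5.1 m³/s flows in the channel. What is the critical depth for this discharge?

y_c = 0.818 m

For a rectangular channel, critical depth y_c = (q²/g)^(1/3) where q = Q/b = 5.1/2.2 = 2.318 m²/s.
So y_c = (2.318²/9.81)^(1/3) = 0.818 m.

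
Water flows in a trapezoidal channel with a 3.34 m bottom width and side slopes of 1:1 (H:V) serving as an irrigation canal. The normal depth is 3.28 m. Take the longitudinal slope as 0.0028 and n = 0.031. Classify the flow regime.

subcritical

With bottom width b = 3.34 m and side slope z = 1: A = (b + zy)y = (3.34 + 1×3.28)×3.28 = 21.71 m²; P = b + 2y√(1+z²) = 3.34 + 2×3.28×1.414 = 12.62 m.
Hydraulic radius R = A/P = 21.71/12.62 = 1.721 m.
V = (1/n) R^(2/3) √S = (1/0.031) × 1.721^(2/3) × √0.0028 = 2.451 m/s. Hydraulic depth D_h = A/T = 21.71/9.9 = 2.193 m.
Froude number Fr = V/√(g·D_h) = 2.451/√(9.81×2.193) = 0.528, which is less than 1, so the flow is subcritical.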